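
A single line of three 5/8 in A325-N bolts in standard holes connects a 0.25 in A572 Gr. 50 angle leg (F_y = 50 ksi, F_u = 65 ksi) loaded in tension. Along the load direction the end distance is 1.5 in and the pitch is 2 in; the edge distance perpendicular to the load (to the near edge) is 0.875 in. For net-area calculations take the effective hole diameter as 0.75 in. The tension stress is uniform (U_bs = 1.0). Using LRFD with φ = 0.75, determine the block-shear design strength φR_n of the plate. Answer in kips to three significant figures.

32.6 kips

Shear plane L_v = 1.5 + 2·2 = 5.5 in; A_gv = 5.5 × 0.25 = 1.375 in².
A_nv = (5.5 − 2.5·0.75) × 0.25 = 0.9062 in².
A_nt = (0.875 − 0.5·0.75) × 0.25 = 0.125 in².
0.6 F_u A_nv = 35.34 kips; 0.6 F_y A_gv = 41.25 kips → shear rupture governs the shear term.
R_n = 35.34 + 1.0 × 65 × 0.125 = 43.47 kips.
Design strength φR_n = 0.75 × 43.47 = 32.6 kips.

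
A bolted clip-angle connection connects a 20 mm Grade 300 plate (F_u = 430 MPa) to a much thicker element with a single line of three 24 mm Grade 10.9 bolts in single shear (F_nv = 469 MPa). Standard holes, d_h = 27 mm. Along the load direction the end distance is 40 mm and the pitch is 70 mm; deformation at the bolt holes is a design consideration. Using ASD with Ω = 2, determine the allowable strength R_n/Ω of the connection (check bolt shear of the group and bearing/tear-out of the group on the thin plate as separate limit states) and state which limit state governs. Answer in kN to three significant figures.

318 kN (bolt shear governs)

Bolt shear: A_b = π·24²/4 = 452.4 mm²; R_n = 469 × 452.4 × 3 × 1 / 1000 = 636.5 kN → 636.5 / 2 = 318 kN.
Bearing (1.2 l_c t F_u ≤ 2.4 d t F_u): upper limit = 2.4·24·20·430 / 1000 = 495.4 kN.
  Edge l_c = 40 − 27/2 = 26.5 → r_n = 273.5 kN; interior l_c = 70 − 27 = 43 → r_n = 443.8 kN.
  R_n,bearing = 1·273.5 + 2·443.8 = 1161 kN → 1161 / 2 = 580 kN.
Bolt shear governs: 318 kN.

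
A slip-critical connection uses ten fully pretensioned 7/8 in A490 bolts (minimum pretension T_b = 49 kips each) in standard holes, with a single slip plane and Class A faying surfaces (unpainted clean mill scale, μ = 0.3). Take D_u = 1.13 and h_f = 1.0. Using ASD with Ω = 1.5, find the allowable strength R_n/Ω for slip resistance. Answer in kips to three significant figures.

R_n = μ · D_u · h_f · T_b · n_s · n_b = 0.3 × 1.13 × 1.0 × 49 × 1 × 10 = 166.1 kips.
Allowable strength R_n/Ω = 166.1 / 1.5 = 111 kips.

111 kips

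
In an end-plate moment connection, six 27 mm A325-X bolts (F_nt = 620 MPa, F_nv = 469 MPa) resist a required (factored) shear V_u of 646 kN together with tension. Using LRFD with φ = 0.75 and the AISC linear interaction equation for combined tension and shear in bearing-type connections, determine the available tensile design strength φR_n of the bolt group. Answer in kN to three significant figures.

A_b = π·27²/4 = 572.6 mm²; f_rv = 646 × 1000 / (6 × 572.6) = 188 MPa.
F'_nt = 1.3 F_nt − (F_nt / φF_nv) f_rv = 1.3·620 − (620/(0.75·469))·188 = 474.5 MPa, capped at F_nt → F'_nt = 474.5 MPa.
R_n = F'_nt · A_b · n = 474.5 × 572.6 × 6 / 1000 = 1630 kN.
Design strength φR_n = 0.75 × 1630 = 1220 kN.

1220 kN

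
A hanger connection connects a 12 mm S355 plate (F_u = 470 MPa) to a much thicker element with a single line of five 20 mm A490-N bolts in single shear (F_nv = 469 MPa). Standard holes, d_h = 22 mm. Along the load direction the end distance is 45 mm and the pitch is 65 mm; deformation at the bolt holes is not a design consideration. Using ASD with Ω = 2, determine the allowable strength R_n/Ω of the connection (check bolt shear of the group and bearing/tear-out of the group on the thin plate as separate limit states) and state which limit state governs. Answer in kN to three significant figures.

368 kN (bolt shear governs)

Bolt shear: A_b = π·20²/4 = 314.2 mm²; R_n = 469 × 314.2 × 5 × 1 / 1000 = 736.7 kN → 736.7 / 2 = 368 kN.
Bearing (1.5 l_c t F_u ≤ 3.0 d t F_u): upper limit = 3.0·20·12·470 / 1000 = 338.4 kN.
  Edge l_c = 45 − 22/2 = 34 → r_n = 287.6 kN; interior l_c = 65 − 22 = 43 → r_n = 338.4 kN.
  R_n,bearing = 1·287.6 + 4·338.4 = 1641 kN → 1641 / 2 = 821 kN.
Bolt shear governs: 368 kN.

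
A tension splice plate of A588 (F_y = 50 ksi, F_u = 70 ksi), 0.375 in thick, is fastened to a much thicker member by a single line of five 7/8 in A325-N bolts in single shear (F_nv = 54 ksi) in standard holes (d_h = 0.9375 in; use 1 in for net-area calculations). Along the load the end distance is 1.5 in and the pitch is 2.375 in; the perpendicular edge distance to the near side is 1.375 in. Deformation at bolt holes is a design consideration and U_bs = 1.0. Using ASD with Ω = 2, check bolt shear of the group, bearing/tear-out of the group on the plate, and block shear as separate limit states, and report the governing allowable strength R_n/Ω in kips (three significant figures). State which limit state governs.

Bolt shear: A_b = π·0.875²/4 = 0.6013 in²; R_n = 54 × 0.6013 × 5 × 1 = 162.4 kips → 162.4 / 2 = 81.2 kips.
Bearing: edge l_c = 1.031, r_n = 32.48 kips; interior l_c = 1.438, r_n = 45.28 kips; R_n = 32.48 + 4·45.28 = 213.6 kips → 107 kips.
Block shear: A_gv = 4.125, A_nv = 2.438, A_nt = 0.3281 in²; R_n = min(0.6F_uA_nv, 0.6F_yA_gv) + U_bs·F_u·A_nt = 125.3 kips → 62.7 kips.
Block shear governs: 62.7 kips.

62.7 kips (block shear governs)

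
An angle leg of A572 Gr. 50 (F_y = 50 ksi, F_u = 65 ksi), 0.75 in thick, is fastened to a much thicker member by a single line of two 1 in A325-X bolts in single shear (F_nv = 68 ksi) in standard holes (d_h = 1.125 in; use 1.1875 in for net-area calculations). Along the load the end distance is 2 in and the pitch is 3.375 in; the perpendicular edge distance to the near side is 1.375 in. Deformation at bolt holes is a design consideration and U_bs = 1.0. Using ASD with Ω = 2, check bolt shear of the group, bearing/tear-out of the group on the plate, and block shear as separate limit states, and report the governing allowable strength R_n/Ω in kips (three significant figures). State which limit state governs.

53.4 kips (bolt shear governs)

Bolt shear: A_b = π·1²/4 = 0.7854 in²; R_n = 68 × 0.7854 × 2 × 1 = 106.8 kips → 106.8 / 2 = 53.4 kips.
Bearing: edge l_c = 1.438, r_n = 84.09 kips; interior l_c = 2.25, r_n = 117 kips; R_n = 84.09 + 1·117 = 201.1 kips → 101 kips.
Block shear: A_gv = 4.031, A_nv = 2.695, A_nt = 0.5859 in²; R_n = min(0.6F_uA_nv, 0.6F_yA_gv) + U_bs·F_u·A_nt = 143.2 kips → 71.6 kips.
Bolt shear governs: 53.4 kips.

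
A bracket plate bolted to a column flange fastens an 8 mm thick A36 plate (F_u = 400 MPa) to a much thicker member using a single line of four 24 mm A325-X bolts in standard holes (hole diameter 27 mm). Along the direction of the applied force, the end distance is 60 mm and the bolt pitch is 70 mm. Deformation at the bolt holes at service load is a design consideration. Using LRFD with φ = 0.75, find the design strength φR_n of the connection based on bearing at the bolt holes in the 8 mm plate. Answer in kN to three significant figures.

505 kN

Per bolt r_n = 1.2 l_c t F_u ≤ 2.4 d t F_u; upper limit = 2.4 × 24 × 8 × 400 / 1000 = 184.3 kN.
Edge bolt: l_c = 60 − 27/2 = 46.5 mm → 1.2 × 46.5 × 8 × 400 / 1000 = 178.6 → r_n = 178.6 kN.
Interior bolts: l_c = 70 − 27 = 43 mm → 1.2 × 43 × 8 × 400 / 1000 = 165.1 → r_n = 165.1 kN.
R_n = 1 × 178.6 + 3 × 165.1 = 673.9 kN.
Design strength φR_n = 0.75 × 673.9 = 505 kN.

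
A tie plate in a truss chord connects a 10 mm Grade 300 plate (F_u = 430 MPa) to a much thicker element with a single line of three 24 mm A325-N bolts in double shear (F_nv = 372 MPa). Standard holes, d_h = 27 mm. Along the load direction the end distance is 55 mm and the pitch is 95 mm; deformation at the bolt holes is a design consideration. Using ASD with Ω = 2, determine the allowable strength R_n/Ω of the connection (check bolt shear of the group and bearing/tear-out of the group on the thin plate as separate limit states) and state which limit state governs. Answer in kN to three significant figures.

355 kN (bearing governs)

Bolt shear: A_b = π·24²/4 = 452.4 mm²; R_n = 372 × 452.4 × 3 × 2 / 1000 = 1010 kN → 1010 / 2 = 505 kN.
Bearing (1.2 l_c t F_u ≤ 2.4 d t F_u): upper limit = 2.4·24·10·430 / 1000 = 247.7 kN.
  Edge l_c = 55 − 27/2 = 41.5 → r_n = 214.1 kN; interior l_c = 95 − 27 = 68 → r_n = 247.7 kN.
  R_n,bearing = 1·214.1 + 2·247.7 = 709.5 kN → 709.5 / 2 = 355 kN.
Bearing governs: 355 kN.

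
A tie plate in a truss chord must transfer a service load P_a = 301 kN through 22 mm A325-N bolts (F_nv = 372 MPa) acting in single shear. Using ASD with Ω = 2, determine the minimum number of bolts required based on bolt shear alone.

A_b = π·22²/4 = 380.1 mm².
Per-bolt allowable strength R_n/Ω = 372 × 380.1 × 1 / 1000 / 2 = 70.7 kN.
n ≥ 301 / 70.7 = 4.257 → use 5 bolts.

5 bolts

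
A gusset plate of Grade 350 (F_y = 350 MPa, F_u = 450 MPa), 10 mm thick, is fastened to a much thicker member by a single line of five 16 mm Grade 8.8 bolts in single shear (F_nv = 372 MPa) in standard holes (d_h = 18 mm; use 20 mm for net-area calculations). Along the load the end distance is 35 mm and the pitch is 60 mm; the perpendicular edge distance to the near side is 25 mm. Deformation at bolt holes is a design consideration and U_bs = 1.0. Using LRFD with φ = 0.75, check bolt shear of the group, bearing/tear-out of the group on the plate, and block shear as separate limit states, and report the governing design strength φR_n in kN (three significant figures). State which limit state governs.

280 kN (bolt shear governs)

Bolt shear: A_b = π·16²/4 = 201.1 mm²; R_n = 372 × 201.1 × 5 × 1 / 1000 = 374 kN → 0.75 × 374 = 280 kN.
Bearing: edge l_c = 26, r_n = 140.4 kN; interior l_c = 42, r_n = 172.8 kN; R_n = 140.4 + 4·172.8 = 831.6 kN → 624 kN.
Block shear: A_gv = 2750, A_nv = 1850, A_nt = 150 mm²; R_n = min(0.6F_uA_nv, 0.6F_yA_gv) + U_bs·F_u·A_nt = 567 kN → 425 kN.
Bolt shear governs: 280 kN.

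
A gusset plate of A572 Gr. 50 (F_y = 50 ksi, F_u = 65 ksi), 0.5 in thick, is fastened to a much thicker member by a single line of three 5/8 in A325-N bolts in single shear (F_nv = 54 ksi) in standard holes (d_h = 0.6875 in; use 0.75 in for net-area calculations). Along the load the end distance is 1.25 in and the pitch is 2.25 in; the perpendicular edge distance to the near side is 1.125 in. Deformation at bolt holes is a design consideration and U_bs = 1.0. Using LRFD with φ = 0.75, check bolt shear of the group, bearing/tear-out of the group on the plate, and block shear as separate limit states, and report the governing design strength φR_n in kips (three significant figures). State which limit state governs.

Bolt shear: A_b = π·0.625²/4 = 0.3068 in²; R_n = 54 × 0.3068 × 3 × 1 = 49.7 kips → 0.75 × 49.7 = 37.3 kips.
Bearing: edge l_c = 0.9062, r_n = 35.34 kips; interior l_c = 1.562, r_n = 48.75 kips; R_n = 35.34 + 2·48.75 = 132.8 kips → 99.6 kips.
Block shear: A_gv = 2.875, A_nv = 1.938, A_nt = 0.375 in²; R_n = min(0.6F_uA_nv, 0.6F_yA_gv) + U_bs·F_u·A_nt = 99.94 kips → 75 kips.
Bolt shear governs: 37.3 kips.

37.3 kips (bolt shear governs)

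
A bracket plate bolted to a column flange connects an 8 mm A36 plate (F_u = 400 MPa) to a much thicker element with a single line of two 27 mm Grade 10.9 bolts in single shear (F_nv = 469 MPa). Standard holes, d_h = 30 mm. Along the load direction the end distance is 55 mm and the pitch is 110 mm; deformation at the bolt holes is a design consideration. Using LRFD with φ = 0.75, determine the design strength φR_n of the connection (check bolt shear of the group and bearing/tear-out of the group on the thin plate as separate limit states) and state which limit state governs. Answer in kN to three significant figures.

Bolt shear: A_b = π·27²/4 = 572.6 mm²; R_n = 469 × 572.6 × 2 × 1 / 1000 = 537.1 kN → 0.75 × 537.1 = 403 kN.
Bearing (1.2 l_c t F_u ≤ 2.4 d t F_u): upper limit = 2.4·27·8·400 / 1000 = 207.4 kN.
  Edge l_c = 55 − 30/2 = 40 → r_n = 153.6 kN; interior l_c = 110 − 30 = 80 → r_n = 207.4 kN.
  R_n,bearing = 1·153.6 + 1·207.4 = 361 kN → 0.75 × 361 = 271 kN.
Bearing governs: 271 kN.

271 kN (bearing governs)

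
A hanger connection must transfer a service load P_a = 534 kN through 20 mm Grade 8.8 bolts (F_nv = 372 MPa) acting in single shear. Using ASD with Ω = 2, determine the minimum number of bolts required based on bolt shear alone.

10 bolts

A_b = π·20²/4 = 314.2 mm².
Per-bolt allowable strength R_n/Ω = 372 × 314.2 × 1 / 1000 / 2 = 58.43 kN.
n ≥ 534 / 58.43 = 9.139 → use 10 bolts.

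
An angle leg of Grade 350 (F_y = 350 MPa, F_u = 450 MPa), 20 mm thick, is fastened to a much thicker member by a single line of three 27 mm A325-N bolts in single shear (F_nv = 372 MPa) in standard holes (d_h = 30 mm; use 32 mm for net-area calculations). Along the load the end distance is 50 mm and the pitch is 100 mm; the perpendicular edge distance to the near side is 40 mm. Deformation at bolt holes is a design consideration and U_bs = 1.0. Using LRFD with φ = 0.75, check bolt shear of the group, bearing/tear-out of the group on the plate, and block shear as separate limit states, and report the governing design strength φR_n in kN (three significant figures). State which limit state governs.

Bolt shear: A_b = π·27²/4 = 572.6 mm²; R_n = 372 × 572.6 × 3 × 1 / 1000 = 639 kN → 0.75 × 639 = 479 kN.
Bearing: edge l_c = 35, r_n = 378 kN; interior l_c = 70, r_n = 583.2 kN; R_n = 378 + 2·583.2 = 1544 kN → 1160 kN.
Block shear: A_gv = 5000, A_nv = 3400, A_nt = 480 mm²; R_n = min(0.6F_uA_nv, 0.6F_yA_gv) + U_bs·F_u·A_nt = 1134 kN → 850 kN.
Bolt shear governs: 479 kN.

479 kN (bolt shear governs)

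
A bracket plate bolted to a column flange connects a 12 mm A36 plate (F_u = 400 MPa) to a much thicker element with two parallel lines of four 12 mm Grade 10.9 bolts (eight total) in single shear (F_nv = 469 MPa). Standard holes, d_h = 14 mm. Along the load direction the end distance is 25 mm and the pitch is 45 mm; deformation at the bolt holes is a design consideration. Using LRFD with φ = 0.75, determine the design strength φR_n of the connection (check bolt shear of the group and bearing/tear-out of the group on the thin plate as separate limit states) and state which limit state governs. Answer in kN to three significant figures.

318 kN (bolt shear governs)

Bolt shear: A_b = π·12²/4 = 113.1 mm²; R_n = 469 × 113.1 × 8 × 1 / 1000 = 424.3 kN → 0.75 × 424.3 = 318 kN.
Bearing (1.2 l_c t F_u ≤ 2.4 d t F_u): upper limit = 2.4·12·12·400 / 1000 = 138.2 kN.
  Edge l_c = 25 − 14/2 = 18 → r_n = 103.7 kN; interior l_c = 45 − 14 = 31 → r_n = 138.2 kN.
  R_n,bearing = 2·103.7 + 6·138.2 = 1037 kN → 0.75 × 1037 = 778 kN.
Bolt shear governs: 318 kN.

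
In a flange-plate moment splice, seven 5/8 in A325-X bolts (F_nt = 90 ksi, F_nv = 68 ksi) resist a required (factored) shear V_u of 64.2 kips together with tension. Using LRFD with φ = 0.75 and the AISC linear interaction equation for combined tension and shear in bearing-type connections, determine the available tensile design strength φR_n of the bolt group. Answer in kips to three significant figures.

A_b = π·0.625²/4 = 0.3068 in²; f_rv = 64.2 / (7 × 0.3068) = 29.89 ksi.
F'_nt = 1.3 F_nt − (F_nt / φF_nv) f_rv = 1.3·90 − (90/(0.75·68))·29.89 = 64.25 ksi, capped at F_nt → F'_nt = 64.25 ksi.
R_n = F'_nt · A_b · n = 64.25 × 0.3068 × 7 = 138 kips.
Design strength φR_n = 0.75 × 138 = 103 kips.

103 kips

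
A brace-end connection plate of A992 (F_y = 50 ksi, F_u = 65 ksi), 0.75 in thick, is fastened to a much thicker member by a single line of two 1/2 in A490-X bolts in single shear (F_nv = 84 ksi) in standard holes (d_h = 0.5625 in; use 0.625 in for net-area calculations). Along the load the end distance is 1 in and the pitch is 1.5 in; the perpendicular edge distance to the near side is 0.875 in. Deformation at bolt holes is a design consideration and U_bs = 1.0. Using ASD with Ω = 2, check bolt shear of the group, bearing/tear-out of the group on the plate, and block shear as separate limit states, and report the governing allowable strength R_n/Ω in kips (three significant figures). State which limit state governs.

Bolt shear: A_b = π·0.5²/4 = 0.1963 in²; R_n = 84 × 0.1963 × 2 × 1 = 32.99 kips → 32.99 / 2 = 16.5 kips.
Bearing: edge l_c = 0.7188, r_n = 42.05 kips; interior l_c = 0.9375, r_n = 54.84 kips; R_n = 42.05 + 1·54.84 = 96.89 kips → 48.4 kips.
Block shear: A_gv = 1.875, A_nv = 1.172, A_nt = 0.4219 in²; R_n = min(0.6F_uA_nv, 0.6F_yA_gv) + U_bs·F_u·A_nt = 73.12 kips → 36.6 kips.
Bolt shear governs: 16.5 kips.

16.5 kips (bolt shear governs)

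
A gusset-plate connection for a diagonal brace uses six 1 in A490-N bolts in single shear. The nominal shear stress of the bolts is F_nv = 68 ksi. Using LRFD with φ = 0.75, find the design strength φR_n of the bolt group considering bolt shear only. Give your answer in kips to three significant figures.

A_b = π × 1² / 4 = 0.7854 in².
R_n = F_nv · A_b · n · n_s = 68 × 0.7854 × 6 × 1 = 320.4 kips.
Design strength φR_n = 0.75 × 320.4 = 240 kips.

240 kips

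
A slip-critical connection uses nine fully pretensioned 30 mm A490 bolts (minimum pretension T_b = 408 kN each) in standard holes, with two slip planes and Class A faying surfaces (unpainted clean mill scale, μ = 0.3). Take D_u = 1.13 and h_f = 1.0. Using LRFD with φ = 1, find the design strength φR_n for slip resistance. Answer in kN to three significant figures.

2490 kN

R_n = μ · D_u · h_f · T_b · n_s · n_b = 0.3 × 1.13 × 1.0 × 408 × 2 × 9 = 2490 kN.
Design strength φR_n = 1 × 2490 = 2490 kN.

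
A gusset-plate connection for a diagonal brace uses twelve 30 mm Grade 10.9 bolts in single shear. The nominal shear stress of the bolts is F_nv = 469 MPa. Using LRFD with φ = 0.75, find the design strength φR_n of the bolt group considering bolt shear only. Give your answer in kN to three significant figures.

2980 kN

A_b = π × 30² / 4 = 706.9 mm².
R_n = F_nv · A_b · n · n_s = 469 × 706.9 × 12 × 1 / 1000 = 3978 kN.
Design strength φR_n = 0.75 × 3978 = 2980 kN.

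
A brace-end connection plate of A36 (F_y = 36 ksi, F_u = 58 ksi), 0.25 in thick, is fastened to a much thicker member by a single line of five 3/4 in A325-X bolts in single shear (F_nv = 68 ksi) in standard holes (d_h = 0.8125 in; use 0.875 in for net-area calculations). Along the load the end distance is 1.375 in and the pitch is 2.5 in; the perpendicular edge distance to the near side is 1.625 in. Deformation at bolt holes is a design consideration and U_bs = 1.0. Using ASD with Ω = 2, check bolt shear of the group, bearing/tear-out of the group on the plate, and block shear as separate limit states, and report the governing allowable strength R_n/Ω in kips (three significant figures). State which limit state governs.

39.3 kips (block shear governs)

Bolt shear: A_b = π·0.75²/4 = 0.4418 in²; R_n = 68 × 0.4418 × 5 × 1 = 150.2 kips → 150.2 / 2 = 75.1 kips.
Bearing: edge l_c = 0.9688, r_n = 16.86 kips; interior l_c = 1.688, r_n = 26.1 kips; R_n = 16.86 + 4·26.1 = 121.3 kips → 60.6 kips.
Block shear: A_gv = 2.844, A_nv = 1.859, A_nt = 0.2969 in²; R_n = min(0.6F_uA_nv, 0.6F_yA_gv) + U_bs·F_u·A_nt = 78.64 kips → 39.3 kips.
Block shear governs: 39.3 kips.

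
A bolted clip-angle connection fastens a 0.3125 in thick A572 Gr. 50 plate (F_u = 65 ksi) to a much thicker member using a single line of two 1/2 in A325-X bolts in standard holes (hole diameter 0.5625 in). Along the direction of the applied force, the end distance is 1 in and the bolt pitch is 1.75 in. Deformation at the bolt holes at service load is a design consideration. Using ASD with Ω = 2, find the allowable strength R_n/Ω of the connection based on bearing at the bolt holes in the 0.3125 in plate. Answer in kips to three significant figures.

20.9 kips

Per bolt r_n = 1.2 l_c t F_u ≤ 2.4 d t F_u; upper limit = 2.4 × 0.5 × 0.3125 × 65 = 24.38 kips.
Edge bolt: l_c = 1 − 0.5625/2 = 0.7188 in → 1.2 × 0.7188 × 0.3125 × 65 = 17.52 → r_n = 17.52 kips.
Interior bolts: l_c = 1.75 − 0.5625 = 1.188 in → 1.2 × 1.188 × 0.3125 × 65 = 28.95 → r_n = 24.38 kips.
R_n = 1 × 17.52 + 1 × 24.38 = 41.89 kips.
Allowable strength R_n/Ω = 41.89 / 2 = 20.9 kips.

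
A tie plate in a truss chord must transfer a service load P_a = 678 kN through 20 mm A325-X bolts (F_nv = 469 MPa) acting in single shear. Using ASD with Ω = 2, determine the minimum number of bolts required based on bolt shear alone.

10 bolts

A_b = π·20²/4 = 314.2 mm².
Per-bolt allowable strength R_n/Ω = 469 × 314.2 × 1 / 1000 / 2 = 73.67 kN.
n ≥ 678 / 73.67 = 9.203 → use 10 bolts.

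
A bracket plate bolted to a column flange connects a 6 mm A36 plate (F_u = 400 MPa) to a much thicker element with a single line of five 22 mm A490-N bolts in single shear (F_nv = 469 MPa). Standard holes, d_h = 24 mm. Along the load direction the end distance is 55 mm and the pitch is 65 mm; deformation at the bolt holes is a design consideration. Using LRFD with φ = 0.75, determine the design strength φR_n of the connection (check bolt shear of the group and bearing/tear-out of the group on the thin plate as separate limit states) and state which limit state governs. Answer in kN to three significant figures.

Bolt shear: A_b = π·22²/4 = 380.1 mm²; R_n = 469 × 380.1 × 5 × 1 / 1000 = 891.4 kN → 0.75 × 891.4 = 669 kN.
Bearing (1.2 l_c t F_u ≤ 2.4 d t F_u): upper limit = 2.4·22·6·400 / 1000 = 126.7 kN.
  Edge l_c = 55 − 24/2 = 43 → r_n = 123.8 kN; interior l_c = 65 − 24 = 41 → r_n = 118.1 kN.
  R_n,bearing = 1·123.8 + 4·118.1 = 596.2 kN → 0.75 × 596.2 = 447 kN.
Bearing governs: 447 kN.

447 kN (bearing governs)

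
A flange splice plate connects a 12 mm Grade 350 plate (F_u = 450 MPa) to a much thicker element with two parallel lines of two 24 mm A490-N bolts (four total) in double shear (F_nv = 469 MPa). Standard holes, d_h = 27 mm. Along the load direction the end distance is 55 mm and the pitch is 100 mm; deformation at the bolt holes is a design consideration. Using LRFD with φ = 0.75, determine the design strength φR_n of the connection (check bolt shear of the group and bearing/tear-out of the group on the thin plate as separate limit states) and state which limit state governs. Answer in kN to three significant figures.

Bolt shear: A_b = π·24²/4 = 452.4 mm²; R_n = 469 × 452.4 × 4 × 2 / 1000 = 1697 kN → 0.75 × 1697 = 1270 kN.
Bearing (1.2 l_c t F_u ≤ 2.4 d t F_u): upper limit = 2.4·24·12·450 / 1000 = 311 kN.
  Edge l_c = 55 − 27/2 = 41.5 → r_n = 268.9 kN; interior l_c = 100 − 27 = 73 → r_n = 311 kN.
  R_n,bearing = 2·268.9 + 2·311 = 1160 kN → 0.75 × 1160 = 870 kN.
Bearing governs: 870 kN.

870 kN (bearing governs)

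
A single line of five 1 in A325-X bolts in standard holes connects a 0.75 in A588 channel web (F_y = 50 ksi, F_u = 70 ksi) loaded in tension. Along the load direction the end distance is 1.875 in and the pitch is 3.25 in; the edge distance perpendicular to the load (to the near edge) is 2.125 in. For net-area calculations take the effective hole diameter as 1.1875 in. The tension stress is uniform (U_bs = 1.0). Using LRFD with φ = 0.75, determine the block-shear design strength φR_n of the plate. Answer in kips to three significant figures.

285 kips

Shear plane L_v = 1.875 + 4·3.25 = 14.88 in; A_gv = 14.88 × 0.75 = 11.16 in².
A_nv = (14.88 − 4.5·1.1875) × 0.75 = 7.148 in².
A_nt = (2.125 − 0.5·1.1875) × 0.75 = 1.148 in².
0.6 F_u A_nv = 300.2 kips; 0.6 F_y A_gv = 334.7 kips → shear rupture governs the shear term.
R_n = 300.2 + 1.0 × 70 × 1.148 = 380.6 kips.
Design strength φR_n = 0.75 × 380.6 = 285 kips.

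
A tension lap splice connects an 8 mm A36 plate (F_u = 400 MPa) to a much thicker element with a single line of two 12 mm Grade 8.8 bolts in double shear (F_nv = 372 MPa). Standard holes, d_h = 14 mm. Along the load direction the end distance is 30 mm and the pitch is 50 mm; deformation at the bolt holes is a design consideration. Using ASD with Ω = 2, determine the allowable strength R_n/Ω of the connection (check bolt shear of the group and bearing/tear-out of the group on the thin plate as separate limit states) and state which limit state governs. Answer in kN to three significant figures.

84.1 kN (bolt shear governs)

Bolt shear: A_b = π·12²/4 = 113.1 mm²; R_n = 372 × 113.1 × 2 × 2 / 1000 = 168.3 kN → 168.3 / 2 = 84.1 kN.
Bearing (1.2 l_c t F_u ≤ 2.4 d t F_u): upper limit = 2.4·12·8·400 / 1000 = 92.16 kN.
  Edge l_c = 30 − 14/2 = 23 → r_n = 88.32 kN; interior l_c = 50 − 14 = 36 → r_n = 92.16 kN.
  R_n,bearing = 1·88.32 + 1·92.16 = 180.5 kN → 180.5 / 2 = 90.2 kN.
Bolt shear governs: 84.1 kN.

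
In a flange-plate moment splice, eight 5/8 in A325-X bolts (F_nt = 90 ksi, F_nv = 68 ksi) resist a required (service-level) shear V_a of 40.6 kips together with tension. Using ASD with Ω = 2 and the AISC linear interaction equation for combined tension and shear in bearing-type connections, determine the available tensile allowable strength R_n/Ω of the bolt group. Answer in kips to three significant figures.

89.8 kips

A_b = π·0.625²/4 = 0.3068 in²; f_rv = 40.6 / (8 × 0.3068) = 16.54 ksi.
F'_nt = 1.3 F_nt − (Ω F_nt / F_nv) f_rv = 1.3·90 − (2·90/68)·16.54 = 73.21 ksi, capped at F_nt → F'_nt = 73.21 ksi.
R_n = F'_nt · A_b · n = 73.21 × 0.3068 × 8 = 179.7 kips.
Allowable strength R_n/Ω = 179.7 / 2 = 89.8 kips.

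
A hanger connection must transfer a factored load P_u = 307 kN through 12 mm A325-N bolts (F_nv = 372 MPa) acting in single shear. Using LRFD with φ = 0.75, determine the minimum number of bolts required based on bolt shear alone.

10 bolts

A_b = π·12²/4 = 113.1 mm².
Per-bolt design strength φR_n = 0.75 × 372 × 113.1 × 1 / 1000 = 31.55 kN.
n ≥ 307 / 31.55 = 9.729 → use 10 bolts.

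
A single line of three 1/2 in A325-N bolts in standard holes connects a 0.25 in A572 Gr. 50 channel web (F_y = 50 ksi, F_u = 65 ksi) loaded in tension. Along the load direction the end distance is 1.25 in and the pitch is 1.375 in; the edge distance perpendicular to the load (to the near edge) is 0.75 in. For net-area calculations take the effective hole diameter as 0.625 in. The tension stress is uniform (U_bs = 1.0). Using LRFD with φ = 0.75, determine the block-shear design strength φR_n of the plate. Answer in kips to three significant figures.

Shear plane L_v = 1.25 + 2·1.375 = 4 in; A_gv = 4 × 0.25 = 1 in².
A_nv = (4 − 2.5·0.625) × 0.25 = 0.6094 in².
A_nt = (0.75 − 0.5·0.625) × 0.25 = 0.1094 in².
0.6 F_u A_nv = 23.77 kips; 0.6 F_y A_gv = 30 kips → shear rupture governs the shear term.
R_n = 23.77 + 1.0 × 65 × 0.1094 = 30.88 kips.
Design strength φR_n = 0.75 × 30.88 = 23.2 kips.

23.2 kips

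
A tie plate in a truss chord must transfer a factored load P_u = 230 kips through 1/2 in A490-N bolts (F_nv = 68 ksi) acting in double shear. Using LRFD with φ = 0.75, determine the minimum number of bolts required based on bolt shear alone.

12 bolts

A_b = π·0.5²/4 = 0.1963 in².
Per-bolt design strength φR_n = 0.75 × 68 × 0.1963 × 2 = 20.03 kips.
n ≥ 230 / 20.03 = 11.48 → use 12 bolts.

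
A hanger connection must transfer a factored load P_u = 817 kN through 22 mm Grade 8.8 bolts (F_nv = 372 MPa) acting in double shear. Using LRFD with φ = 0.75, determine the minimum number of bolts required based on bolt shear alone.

4 bolts

A_b = π·22²/4 = 380.1 mm².
Per-bolt design strength φR_n = 0.75 × 372 × 380.1 × 2 / 1000 = 212.1 kN.
n ≥ 817 / 212.1 = 3.852 → use 4 bolts.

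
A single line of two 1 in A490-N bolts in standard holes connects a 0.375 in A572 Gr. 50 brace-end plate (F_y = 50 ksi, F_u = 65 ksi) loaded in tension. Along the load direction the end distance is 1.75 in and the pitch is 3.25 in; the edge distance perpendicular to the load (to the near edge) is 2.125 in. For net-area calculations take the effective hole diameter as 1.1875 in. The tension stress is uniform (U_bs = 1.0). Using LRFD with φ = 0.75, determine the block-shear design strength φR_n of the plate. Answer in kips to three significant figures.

63.3 kips

Shear plane L_v = 1.75 + 1·3.25 = 5 in; A_gv = 5 × 0.375 = 1.875 in².
A_nv = (5 − 1.5·1.1875) × 0.375 = 1.207 in².
A_nt = (2.125 − 0.5·1.1875) × 0.375 = 0.5742 in².
0.6 F_u A_nv = 47.07 kips; 0.6 F_y A_gv = 56.25 kips → shear rupture governs the shear term.
R_n = 47.07 + 1.0 × 65 × 0.5742 = 84.4 kips.
Design strength φR_n = 0.75 × 84.4 = 63.3 kips.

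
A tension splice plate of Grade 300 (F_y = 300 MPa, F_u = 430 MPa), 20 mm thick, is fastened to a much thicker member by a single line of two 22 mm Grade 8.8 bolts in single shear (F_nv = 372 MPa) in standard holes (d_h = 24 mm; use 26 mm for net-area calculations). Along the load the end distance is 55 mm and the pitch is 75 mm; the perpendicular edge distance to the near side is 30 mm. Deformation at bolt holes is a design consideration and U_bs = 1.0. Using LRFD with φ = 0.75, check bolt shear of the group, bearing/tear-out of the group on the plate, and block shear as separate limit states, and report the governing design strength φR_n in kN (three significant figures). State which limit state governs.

212 kN (bolt shear governs)

Bolt shear: A_b = π·22²/4 = 380.1 mm²; R_n = 372 × 380.1 × 2 × 1 / 1000 = 282.8 kN → 0.75 × 282.8 = 212 kN.
Bearing: edge l_c = 43, r_n = 443.8 kN; interior l_c = 51, r_n = 454.1 kN; R_n = 443.8 + 1·454.1 = 897.8 kN → 673 kN.
Block shear: A_gv = 2600, A_nv = 1820, A_nt = 340 mm²; R_n = min(0.6F_uA_nv, 0.6F_yA_gv) + U_bs·F_u·A_nt = 614.2 kN → 461 kN.
Bolt shear governs: 212 kN.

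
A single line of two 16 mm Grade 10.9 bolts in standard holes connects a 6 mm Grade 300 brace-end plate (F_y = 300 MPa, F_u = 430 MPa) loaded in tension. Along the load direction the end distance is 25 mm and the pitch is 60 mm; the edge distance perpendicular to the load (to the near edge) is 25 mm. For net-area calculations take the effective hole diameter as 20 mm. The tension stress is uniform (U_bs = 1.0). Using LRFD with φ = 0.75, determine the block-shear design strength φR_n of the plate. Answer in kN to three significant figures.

92.9 kN

Shear plane L_v = 25 + 1·60 = 85 mm; A_gv = 85 × 6 = 510 mm².
A_nv = (85 − 1.5·20) × 6 = 330 mm².
A_nt = (25 − 0.5·20) × 6 = 90 mm².
0.6 F_u A_nv = 85.14 kN; 0.6 F_y A_gv = 91.8 kN → shear rupture governs the shear term.
R_n = 85.14 + 1.0 × 430 × 90 / 1000 = 123.8 kN.
Design strength φR_n = 0.75 × 123.8 = 92.9 kN.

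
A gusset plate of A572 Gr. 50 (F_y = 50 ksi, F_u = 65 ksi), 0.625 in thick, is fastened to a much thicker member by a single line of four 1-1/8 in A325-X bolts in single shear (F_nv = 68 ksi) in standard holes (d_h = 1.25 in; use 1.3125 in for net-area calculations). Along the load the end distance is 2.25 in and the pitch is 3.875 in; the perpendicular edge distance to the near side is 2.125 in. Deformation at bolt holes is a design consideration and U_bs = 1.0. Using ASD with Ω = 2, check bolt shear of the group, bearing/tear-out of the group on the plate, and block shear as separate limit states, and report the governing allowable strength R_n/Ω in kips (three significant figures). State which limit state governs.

135 kips (bolt shear governs)

Bolt shear: A_b = π·1.125²/4 = 0.994 in²; R_n = 68 × 0.994 × 4 × 1 = 270.4 kips → 270.4 / 2 = 135 kips.
Bearing: edge l_c = 1.625, r_n = 79.22 kips; interior l_c = 2.625, r_n = 109.7 kips; R_n = 79.22 + 3·109.7 = 408.3 kips → 204 kips.
Block shear: A_gv = 8.672, A_nv = 5.801, A_nt = 0.918 in²; R_n = min(0.6F_uA_nv, 0.6F_yA_gv) + U_bs·F_u·A_nt = 285.9 kips → 143 kips.
Bolt shear governs: 135 kips.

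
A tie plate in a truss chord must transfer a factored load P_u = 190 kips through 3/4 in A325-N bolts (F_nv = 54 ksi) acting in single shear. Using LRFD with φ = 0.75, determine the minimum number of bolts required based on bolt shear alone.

A_b = π·0.75²/4 = 0.4418 in².
Per-bolt design strength φR_n = 0.75 × 54 × 0.4418 × 1 = 17.89 kips.
n ≥ 190 / 17.89 = 10.62 → use 11 bolts.

11 bolts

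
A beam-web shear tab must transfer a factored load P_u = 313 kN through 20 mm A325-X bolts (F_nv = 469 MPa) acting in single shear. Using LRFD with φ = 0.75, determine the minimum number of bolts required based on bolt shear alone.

3 bolts

A_b = π·20²/4 = 314.2 mm².
Per-bolt design strength φR_n = 0.75 × 469 × 314.2 × 1 / 1000 = 110.5 kN.
n ≥ 313 / 110.5 = 2.832 → use 3 bolts.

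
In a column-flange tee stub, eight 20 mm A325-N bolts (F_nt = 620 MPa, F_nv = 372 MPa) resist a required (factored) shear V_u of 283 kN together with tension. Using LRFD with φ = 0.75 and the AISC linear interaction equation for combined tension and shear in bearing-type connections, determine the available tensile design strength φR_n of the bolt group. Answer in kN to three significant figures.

A_b = π·20²/4 = 314.2 mm²; f_rv = 283 × 1000 / (8 × 314.2) = 112.6 MPa.
F'_nt = 1.3 F_nt − (F_nt / φF_nv) f_rv = 1.3·620 − (620/(0.75·372))·112.6 = 555.8 MPa, capped at F_nt → F'_nt = 555.8 MPa.
R_n = F'_nt · A_b · n = 555.8 × 314.2 × 8 / 1000 = 1397 kN.
Design strength φR_n = 0.75 × 1397 = 1050 kN.

1050 kN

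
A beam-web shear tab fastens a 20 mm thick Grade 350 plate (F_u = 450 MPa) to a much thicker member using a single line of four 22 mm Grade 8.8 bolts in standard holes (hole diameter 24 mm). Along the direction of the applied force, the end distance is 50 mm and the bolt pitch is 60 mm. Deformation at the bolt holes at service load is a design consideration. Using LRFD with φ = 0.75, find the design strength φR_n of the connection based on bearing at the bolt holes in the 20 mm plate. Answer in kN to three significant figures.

1180 kN

Per bolt r_n = 1.2 l_c t F_u ≤ 2.4 d t F_u; upper limit = 2.4 × 22 × 20 × 450 / 1000 = 475.2 kN.
Edge bolt: l_c = 50 − 24/2 = 38 mm → 1.2 × 38 × 20 × 450 / 1000 = 410.4 → r_n = 410.4 kN.
Interior bolts: l_c = 60 − 24 = 36 mm → 1.2 × 36 × 20 × 450 / 1000 = 388.8 → r_n = 388.8 kN.
R_n = 1 × 410.4 + 3 × 388.8 = 1577 kN.
Design strength φR_n = 0.75 × 1577 = 1180 kN.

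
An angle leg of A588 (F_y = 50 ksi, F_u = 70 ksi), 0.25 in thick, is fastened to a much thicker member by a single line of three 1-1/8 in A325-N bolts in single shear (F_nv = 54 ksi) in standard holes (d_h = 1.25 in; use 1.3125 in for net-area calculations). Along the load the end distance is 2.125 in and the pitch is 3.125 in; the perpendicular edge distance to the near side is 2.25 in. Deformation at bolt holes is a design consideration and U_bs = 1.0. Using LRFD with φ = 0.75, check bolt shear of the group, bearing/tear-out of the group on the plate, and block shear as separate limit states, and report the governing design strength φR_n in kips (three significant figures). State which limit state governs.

61 kips (block shear governs)

Bolt shear: A_b = π·1.125²/4 = 0.994 in²; R_n = 54 × 0.994 × 3 × 1 = 161 kips → 0.75 × 161 = 121 kips.
Bearing: edge l_c = 1.5, r_n = 31.5 kips; interior l_c = 1.875, r_n = 39.38 kips; R_n = 31.5 + 2·39.38 = 110.2 kips → 82.7 kips.
Block shear: A_gv = 2.094, A_nv = 1.273, A_nt = 0.3984 in²; R_n = min(0.6F_uA_nv, 0.6F_yA_gv) + U_bs·F_u·A_nt = 81.38 kips → 61 kips.
Block shear governs: 61 kips.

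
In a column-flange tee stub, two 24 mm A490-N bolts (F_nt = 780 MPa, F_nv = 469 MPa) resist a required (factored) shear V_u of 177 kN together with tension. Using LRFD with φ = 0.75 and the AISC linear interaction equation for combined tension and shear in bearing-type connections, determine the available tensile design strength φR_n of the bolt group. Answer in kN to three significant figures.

A_b = π·24²/4 = 452.4 mm²; f_rv = 177 × 1000 / (2 × 452.4) = 195.6 MPa.
F'_nt = 1.3 F_nt − (F_nt / φF_nv) f_rv = 1.3·780 − (780/(0.75·469))·195.6 = 580.2 MPa, capped at F_nt → F'_nt = 580.2 MPa.
R_n = F'_nt · A_b · n = 580.2 × 452.4 × 2 / 1000 = 525 kN.
Design strength φR_n = 0.75 × 525 = 394 kN.

394 kN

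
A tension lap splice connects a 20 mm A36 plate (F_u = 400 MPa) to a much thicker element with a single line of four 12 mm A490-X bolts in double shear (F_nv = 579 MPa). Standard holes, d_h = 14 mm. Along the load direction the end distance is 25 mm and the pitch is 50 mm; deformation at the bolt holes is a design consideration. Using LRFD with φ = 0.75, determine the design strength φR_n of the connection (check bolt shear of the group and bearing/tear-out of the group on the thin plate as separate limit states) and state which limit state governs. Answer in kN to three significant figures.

393 kN (bolt shear governs)

Bolt shear: A_b = π·12²/4 = 113.1 mm²; R_n = 579 × 113.1 × 4 × 2 / 1000 = 523.9 kN → 0.75 × 523.9 = 393 kN.
Bearing (1.2 l_c t F_u ≤ 2.4 d t F_u): upper limit = 2.4·12·20·400 / 1000 = 230.4 kN.
  Edge l_c = 25 − 14/2 = 18 → r_n = 172.8 kN; interior l_c = 50 − 14 = 36 → r_n = 230.4 kN.
  R_n,bearing = 1·172.8 + 3·230.4 = 864 kN → 0.75 × 864 = 648 kN.
Bolt shear governs: 393 kN.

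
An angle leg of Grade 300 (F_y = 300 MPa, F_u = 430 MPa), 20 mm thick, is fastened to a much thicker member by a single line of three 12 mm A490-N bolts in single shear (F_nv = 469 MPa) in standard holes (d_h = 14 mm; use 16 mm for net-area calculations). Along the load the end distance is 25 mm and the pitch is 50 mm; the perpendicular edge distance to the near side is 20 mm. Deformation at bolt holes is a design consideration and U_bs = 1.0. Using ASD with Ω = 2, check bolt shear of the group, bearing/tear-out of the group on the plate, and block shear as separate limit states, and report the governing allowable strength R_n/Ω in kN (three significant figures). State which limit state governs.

Bolt shear: A_b = π·12²/4 = 113.1 mm²; R_n = 469 × 113.1 × 3 × 1 / 1000 = 159.1 kN → 159.1 / 2 = 79.6 kN.
Bearing: edge l_c = 18, r_n = 185.8 kN; interior l_c = 36, r_n = 247.7 kN; R_n = 185.8 + 2·247.7 = 681.1 kN → 341 kN.
Block shear: A_gv = 2500, A_nv = 1700, A_nt = 240 mm²; R_n = min(0.6F_uA_nv, 0.6F_yA_gv) + U_bs·F_u·A_nt = 541.8 kN → 271 kN.
Bolt shear governs: 79.6 kN.

79.6 kN (bolt shear governs)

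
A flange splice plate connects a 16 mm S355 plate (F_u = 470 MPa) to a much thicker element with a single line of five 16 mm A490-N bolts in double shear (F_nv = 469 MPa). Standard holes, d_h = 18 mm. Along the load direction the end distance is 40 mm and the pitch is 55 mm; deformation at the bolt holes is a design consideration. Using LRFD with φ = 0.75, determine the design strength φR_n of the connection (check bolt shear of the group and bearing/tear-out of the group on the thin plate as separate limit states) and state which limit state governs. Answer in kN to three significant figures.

Bolt shear: A_b = π·16²/4 = 201.1 mm²; R_n = 469 × 201.1 × 5 × 2 / 1000 = 943 kN → 0.75 × 943 = 707 kN.
Bearing (1.2 l_c t F_u ≤ 2.4 d t F_u): upper limit = 2.4·16·16·470 / 1000 = 288.8 kN.
  Edge l_c = 40 − 18/2 = 31 → r_n = 279.7 kN; interior l_c = 55 − 18 = 37 → r_n = 288.8 kN.
  R_n,bearing = 1·279.7 + 4·288.8 = 1435 kN → 0.75 × 1435 = 1080 kN.
Bolt shear governs: 707 kN.

707 kN (bolt shear governs)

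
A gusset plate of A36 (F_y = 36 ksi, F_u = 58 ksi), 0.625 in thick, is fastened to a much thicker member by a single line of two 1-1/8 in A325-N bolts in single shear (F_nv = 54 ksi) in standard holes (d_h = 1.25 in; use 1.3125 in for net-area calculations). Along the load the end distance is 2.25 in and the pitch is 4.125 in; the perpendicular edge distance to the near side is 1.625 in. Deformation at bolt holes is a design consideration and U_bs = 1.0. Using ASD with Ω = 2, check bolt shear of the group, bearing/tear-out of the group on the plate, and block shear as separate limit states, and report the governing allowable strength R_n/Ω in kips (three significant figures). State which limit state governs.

53.7 kips (bolt shear governs)

Bolt shear: A_b = π·1.125²/4 = 0.994 in²; R_n = 54 × 0.994 × 2 × 1 = 107.4 kips → 107.4 / 2 = 53.7 kips.
Bearing: edge l_c = 1.625, r_n = 70.69 kips; interior l_c = 2.875, r_n = 97.87 kips; R_n = 70.69 + 1·97.87 = 168.6 kips → 84.3 kips.
Block shear: A_gv = 3.984, A_nv = 2.754, A_nt = 0.6055 in²; R_n = min(0.6F_uA_nv, 0.6F_yA_gv) + U_bs·F_u·A_nt = 121.2 kips → 60.6 kips.
Bolt shear governs: 53.7 kips.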